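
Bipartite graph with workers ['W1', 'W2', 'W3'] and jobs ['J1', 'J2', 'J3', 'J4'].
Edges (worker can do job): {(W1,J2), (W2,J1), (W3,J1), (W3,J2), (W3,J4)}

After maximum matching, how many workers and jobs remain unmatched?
Unmatched: 0 workers, 1 jobs

Maximum matching size: 3
Workers: 3 total, 3 matched, 0 unmatched
Jobs: 4 total, 3 matched, 1 unmatched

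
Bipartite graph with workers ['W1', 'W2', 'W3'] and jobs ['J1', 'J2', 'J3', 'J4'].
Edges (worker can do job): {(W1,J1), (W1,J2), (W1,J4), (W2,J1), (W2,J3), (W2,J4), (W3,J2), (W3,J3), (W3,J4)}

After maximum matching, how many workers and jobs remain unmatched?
Unmatched: 0 workers, 1 jobs

Maximum matching size: 3
Workers: 3 total, 3 matched, 0 unmatched
Jobs: 4 total, 3 matched, 1 unmatched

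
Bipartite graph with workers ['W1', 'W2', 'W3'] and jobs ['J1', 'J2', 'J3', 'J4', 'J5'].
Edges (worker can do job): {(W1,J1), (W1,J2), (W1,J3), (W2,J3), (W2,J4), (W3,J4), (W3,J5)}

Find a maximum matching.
Matching: {(W1,J2), (W2,J3), (W3,J5)}

Maximum matching (size 3):
  W1 → J2
  W2 → J3
  W3 → J5

Each worker is assigned to at most one job, and each job to at most one worker.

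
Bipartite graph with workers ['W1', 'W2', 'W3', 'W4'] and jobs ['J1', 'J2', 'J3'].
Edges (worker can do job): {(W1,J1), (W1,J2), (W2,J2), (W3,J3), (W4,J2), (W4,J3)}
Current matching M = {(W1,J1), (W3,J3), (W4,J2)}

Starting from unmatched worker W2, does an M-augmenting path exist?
No augmenting path from W2

Alternating search from W2 reaches jobs: {J2, J3}.
Every reachable job is already matched in M, and following those matched edges back to workers exposes no further unvisited jobs.
No M-augmenting path from W2 exists.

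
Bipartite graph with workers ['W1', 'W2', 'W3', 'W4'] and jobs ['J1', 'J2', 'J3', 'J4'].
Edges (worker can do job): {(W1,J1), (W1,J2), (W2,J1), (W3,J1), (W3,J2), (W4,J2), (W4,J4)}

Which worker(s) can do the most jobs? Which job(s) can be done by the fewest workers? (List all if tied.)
Most versatile: W1, W3, W4 (2 jobs); Least covered: J3 (0 workers)

Worker degrees (jobs they can do): W1:2, W2:1, W3:2, W4:2
Job degrees (workers who can do it): J1:3, J2:3, J3:0, J4:1

Maximum worker degree is 2, achieved by: W1, W3, W4
Minimum job degree is 0, achieved by: J3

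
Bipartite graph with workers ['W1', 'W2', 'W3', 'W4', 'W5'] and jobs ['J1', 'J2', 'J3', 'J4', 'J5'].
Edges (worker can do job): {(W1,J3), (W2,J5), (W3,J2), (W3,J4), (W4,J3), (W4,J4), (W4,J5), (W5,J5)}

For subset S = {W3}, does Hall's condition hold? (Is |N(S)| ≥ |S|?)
Yes: |N(S)| = 2, |S| = 1

Subset S = {W3}
Neighbors N(S) = {J2, J4}

|N(S)| = 2, |S| = 1
Hall's condition: |N(S)| ≥ |S| is satisfied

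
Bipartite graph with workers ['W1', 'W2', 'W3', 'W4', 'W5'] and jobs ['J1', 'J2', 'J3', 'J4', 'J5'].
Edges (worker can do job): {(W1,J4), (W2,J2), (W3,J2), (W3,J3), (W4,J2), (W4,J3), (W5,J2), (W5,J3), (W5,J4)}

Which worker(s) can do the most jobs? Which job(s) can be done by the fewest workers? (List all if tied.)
Most versatile: W5 (3 jobs); Least covered: J1, J5 (0 workers)

Worker degrees (jobs they can do): W1:1, W2:1, W3:2, W4:2, W5:3
Job degrees (workers who can do it): J1:0, J2:4, J3:3, J4:2, J5:0

Maximum worker degree is 3, achieved by: W5
Minimum job degree is 0, achieved by: J1, J5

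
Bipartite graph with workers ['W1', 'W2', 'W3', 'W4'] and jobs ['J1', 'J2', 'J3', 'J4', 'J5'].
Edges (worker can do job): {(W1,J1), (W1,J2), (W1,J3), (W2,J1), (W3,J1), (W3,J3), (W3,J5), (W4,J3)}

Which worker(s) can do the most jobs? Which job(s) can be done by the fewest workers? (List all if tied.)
Most versatile: W1, W3 (3 jobs); Least covered: J4 (0 workers)

Worker degrees (jobs they can do): W1:3, W2:1, W3:3, W4:1
Job degrees (workers who can do it): J1:3, J2:1, J3:3, J4:0, J5:1

Maximum worker degree is 3, achieved by: W1, W3
Minimum job degree is 0, achieved by: J4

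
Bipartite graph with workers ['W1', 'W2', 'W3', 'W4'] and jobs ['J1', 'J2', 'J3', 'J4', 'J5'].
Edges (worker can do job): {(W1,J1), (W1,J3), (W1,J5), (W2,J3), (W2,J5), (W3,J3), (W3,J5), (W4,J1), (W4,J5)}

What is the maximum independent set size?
Maximum independent set = 6

By König's theorem:
- Min vertex cover = Max matching = 3
- Max independent set = Total vertices - Min vertex cover
- Max independent set = 9 - 3 = 6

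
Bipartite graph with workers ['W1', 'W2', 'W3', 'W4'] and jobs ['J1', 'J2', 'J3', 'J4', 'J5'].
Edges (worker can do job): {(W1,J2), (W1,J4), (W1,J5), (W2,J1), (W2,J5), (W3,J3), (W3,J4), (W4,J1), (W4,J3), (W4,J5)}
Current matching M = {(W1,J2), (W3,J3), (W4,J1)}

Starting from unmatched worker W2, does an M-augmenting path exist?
Yes: W2 → J5

An M-augmenting path alternates non-matching / matching edges, starting and ending at unmatched vertices.
Path: W2 → J5
(J5 is unmatched in M, so the path is augmenting.)
Flipping edges along this path would increase |M| from 3 to 4.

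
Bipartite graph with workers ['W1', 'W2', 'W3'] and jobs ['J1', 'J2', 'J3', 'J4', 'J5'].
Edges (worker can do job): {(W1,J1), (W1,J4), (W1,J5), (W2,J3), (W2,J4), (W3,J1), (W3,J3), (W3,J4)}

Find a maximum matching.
Matching: {(W1,J4), (W2,J3), (W3,J1)}

Maximum matching (size 3):
  W1 → J4
  W2 → J3
  W3 → J1

Each worker is assigned to at most one job, and each job to at most one worker.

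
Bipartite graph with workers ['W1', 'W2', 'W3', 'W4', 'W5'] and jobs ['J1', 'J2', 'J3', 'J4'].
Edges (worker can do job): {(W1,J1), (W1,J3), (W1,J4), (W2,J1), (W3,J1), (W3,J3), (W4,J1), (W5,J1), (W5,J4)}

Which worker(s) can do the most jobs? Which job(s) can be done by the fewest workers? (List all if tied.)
Most versatile: W1 (3 jobs); Least covered: J2 (0 workers)

Worker degrees (jobs they can do): W1:3, W2:1, W3:2, W4:1, W5:2
Job degrees (workers who can do it): J1:5, J2:0, J3:2, J4:2

Maximum worker degree is 3, achieved by: W1
Minimum job degree is 0, achieved by: J2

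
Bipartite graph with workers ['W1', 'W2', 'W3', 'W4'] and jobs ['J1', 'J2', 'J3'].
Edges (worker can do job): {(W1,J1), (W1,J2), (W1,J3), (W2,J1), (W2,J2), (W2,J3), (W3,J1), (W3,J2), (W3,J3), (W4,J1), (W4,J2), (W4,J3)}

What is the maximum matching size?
Maximum matching size = 3

Maximum matching: {(W1,J3), (W3,J2), (W4,J1)}
Size: 3

This assigns 3 workers to 3 distinct jobs.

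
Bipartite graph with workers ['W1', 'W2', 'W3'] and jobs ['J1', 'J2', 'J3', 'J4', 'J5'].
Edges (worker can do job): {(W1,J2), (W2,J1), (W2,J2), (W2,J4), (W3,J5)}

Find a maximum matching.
Matching: {(W1,J2), (W2,J4), (W3,J5)}

Maximum matching (size 3):
  W1 → J2
  W2 → J4
  W3 → J5

Each worker is assigned to at most one job, and each job to at most one worker.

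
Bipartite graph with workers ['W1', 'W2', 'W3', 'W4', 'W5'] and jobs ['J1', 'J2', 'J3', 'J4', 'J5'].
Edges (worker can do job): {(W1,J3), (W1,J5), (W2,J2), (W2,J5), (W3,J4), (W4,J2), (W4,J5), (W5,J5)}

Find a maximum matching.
Matching: {(W1,J3), (W3,J4), (W4,J2), (W5,J5)}

Maximum matching (size 4):
  W1 → J3
  W3 → J4
  W4 → J2
  W5 → J5

Each worker is assigned to at most one job, and each job to at most one worker.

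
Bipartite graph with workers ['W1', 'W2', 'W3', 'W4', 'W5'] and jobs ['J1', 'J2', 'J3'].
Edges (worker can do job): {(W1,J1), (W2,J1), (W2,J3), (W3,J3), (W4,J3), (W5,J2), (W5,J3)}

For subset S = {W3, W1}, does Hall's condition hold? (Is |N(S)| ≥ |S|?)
Yes: |N(S)| = 2, |S| = 2

Subset S = {W3, W1}
Neighbors N(S) = {J1, J3}

|N(S)| = 2, |S| = 2
Hall's condition: |N(S)| ≥ |S| is satisfied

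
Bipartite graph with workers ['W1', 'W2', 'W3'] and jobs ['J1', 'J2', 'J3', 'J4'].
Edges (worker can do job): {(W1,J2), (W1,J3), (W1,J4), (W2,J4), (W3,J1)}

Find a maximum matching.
Matching: {(W1,J2), (W2,J4), (W3,J1)}

Maximum matching (size 3):
  W1 → J2
  W2 → J4
  W3 → J1

Each worker is assigned to at most one job, and each job to at most one worker.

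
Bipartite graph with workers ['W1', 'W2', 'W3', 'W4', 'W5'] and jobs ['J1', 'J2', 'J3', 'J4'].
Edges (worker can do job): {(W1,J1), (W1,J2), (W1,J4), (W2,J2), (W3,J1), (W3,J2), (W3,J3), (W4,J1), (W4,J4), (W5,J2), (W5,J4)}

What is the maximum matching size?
Maximum matching size = 4

Maximum matching: {(W1,J1), (W3,J3), (W4,J4), (W5,J2)}
Size: 4

This assigns 4 workers to 4 distinct jobs.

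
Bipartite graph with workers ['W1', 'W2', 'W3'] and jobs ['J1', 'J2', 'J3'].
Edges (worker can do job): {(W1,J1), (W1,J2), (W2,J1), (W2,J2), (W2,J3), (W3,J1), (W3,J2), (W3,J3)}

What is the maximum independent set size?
Maximum independent set = 3

By König's theorem:
- Min vertex cover = Max matching = 3
- Max independent set = Total vertices - Min vertex cover
- Max independent set = 6 - 3 = 3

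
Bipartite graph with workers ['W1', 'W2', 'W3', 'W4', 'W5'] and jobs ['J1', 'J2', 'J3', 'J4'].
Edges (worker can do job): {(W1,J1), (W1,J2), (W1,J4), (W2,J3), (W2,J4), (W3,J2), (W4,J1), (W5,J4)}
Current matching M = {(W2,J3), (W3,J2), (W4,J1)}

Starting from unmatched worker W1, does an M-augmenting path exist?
Yes: W1 → J4

An M-augmenting path alternates non-matching / matching edges, starting and ending at unmatched vertices.
Path: W1 → J4
(J4 is unmatched in M, so the path is augmenting.)
Flipping edges along this path would increase |M| from 3 to 4.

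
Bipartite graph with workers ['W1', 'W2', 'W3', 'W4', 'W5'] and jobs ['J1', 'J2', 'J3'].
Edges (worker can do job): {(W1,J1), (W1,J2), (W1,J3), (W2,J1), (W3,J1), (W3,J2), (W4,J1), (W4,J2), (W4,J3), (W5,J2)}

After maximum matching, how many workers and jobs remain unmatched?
Unmatched: 2 workers, 0 jobs

Maximum matching size: 3
Workers: 5 total, 3 matched, 2 unmatched
Jobs: 3 total, 3 matched, 0 unmatched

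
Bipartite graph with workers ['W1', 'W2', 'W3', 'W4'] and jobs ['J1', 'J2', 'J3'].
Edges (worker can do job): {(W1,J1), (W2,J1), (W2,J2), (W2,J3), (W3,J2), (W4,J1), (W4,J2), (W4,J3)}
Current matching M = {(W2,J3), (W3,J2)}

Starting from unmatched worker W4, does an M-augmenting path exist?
Yes: W4 → J1

An M-augmenting path alternates non-matching / matching edges, starting and ending at unmatched vertices.
Path: W4 → J1
(J1 is unmatched in M, so the path is augmenting.)
Flipping edges along this path would increase |M| from 2 to 3.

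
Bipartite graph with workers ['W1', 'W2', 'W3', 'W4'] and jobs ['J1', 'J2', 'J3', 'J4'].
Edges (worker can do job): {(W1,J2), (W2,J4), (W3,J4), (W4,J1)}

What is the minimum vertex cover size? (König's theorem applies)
Minimum vertex cover size = 3

By König's theorem: in bipartite graphs,
min vertex cover = max matching = 3

Maximum matching has size 3, so minimum vertex cover also has size 3.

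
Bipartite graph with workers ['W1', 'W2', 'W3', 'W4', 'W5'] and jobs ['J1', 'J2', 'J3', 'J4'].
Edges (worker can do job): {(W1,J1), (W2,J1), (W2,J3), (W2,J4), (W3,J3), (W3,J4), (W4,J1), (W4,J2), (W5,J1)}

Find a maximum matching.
Matching: {(W2,J3), (W3,J4), (W4,J2), (W5,J1)}

Maximum matching (size 4):
  W2 → J3
  W3 → J4
  W4 → J2
  W5 → J1

Each worker is assigned to at most one job, and each job to at most one worker.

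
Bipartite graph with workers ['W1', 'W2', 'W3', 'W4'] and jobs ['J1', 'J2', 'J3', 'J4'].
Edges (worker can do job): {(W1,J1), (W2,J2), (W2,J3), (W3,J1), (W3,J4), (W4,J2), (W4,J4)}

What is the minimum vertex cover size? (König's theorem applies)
Minimum vertex cover size = 4

By König's theorem: in bipartite graphs,
min vertex cover = max matching = 4

Maximum matching has size 4, so minimum vertex cover also has size 4.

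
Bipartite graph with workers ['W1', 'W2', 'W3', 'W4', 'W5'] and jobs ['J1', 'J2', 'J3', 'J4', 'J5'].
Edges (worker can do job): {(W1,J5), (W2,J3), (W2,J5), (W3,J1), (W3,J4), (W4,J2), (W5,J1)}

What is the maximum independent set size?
Maximum independent set = 5

By König's theorem:
- Min vertex cover = Max matching = 5
- Max independent set = Total vertices - Min vertex cover
- Max independent set = 10 - 5 = 5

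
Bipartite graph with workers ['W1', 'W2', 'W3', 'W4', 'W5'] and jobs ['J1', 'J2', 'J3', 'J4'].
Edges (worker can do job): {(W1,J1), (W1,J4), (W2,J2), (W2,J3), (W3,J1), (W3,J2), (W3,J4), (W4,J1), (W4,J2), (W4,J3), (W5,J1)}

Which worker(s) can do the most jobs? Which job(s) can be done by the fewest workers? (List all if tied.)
Most versatile: W3, W4 (3 jobs); Least covered: J3, J4 (2 workers)

Worker degrees (jobs they can do): W1:2, W2:2, W3:3, W4:3, W5:1
Job degrees (workers who can do it): J1:4, J2:3, J3:2, J4:2

Maximum worker degree is 3, achieved by: W3, W4
Minimum job degree is 2, achieved by: J3, J4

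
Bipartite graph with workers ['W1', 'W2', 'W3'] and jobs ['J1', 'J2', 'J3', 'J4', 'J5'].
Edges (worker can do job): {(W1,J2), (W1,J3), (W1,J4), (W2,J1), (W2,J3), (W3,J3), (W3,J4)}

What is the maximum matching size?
Maximum matching size = 3

Maximum matching: {(W1,J2), (W2,J1), (W3,J3)}
Size: 3

This assigns 3 workers to 3 distinct jobs.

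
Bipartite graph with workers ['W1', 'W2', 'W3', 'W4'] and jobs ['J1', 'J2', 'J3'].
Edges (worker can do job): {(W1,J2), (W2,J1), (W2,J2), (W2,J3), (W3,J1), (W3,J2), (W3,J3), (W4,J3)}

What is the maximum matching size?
Maximum matching size = 3

Maximum matching: {(W2,J1), (W3,J2), (W4,J3)}
Size: 3

This assigns 3 workers to 3 distinct jobs.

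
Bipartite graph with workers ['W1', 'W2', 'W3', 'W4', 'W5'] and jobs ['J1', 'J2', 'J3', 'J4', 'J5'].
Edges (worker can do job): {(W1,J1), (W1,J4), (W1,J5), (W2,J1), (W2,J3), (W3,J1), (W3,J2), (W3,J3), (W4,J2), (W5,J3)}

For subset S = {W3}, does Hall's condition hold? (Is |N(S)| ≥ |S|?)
Yes: |N(S)| = 3, |S| = 1

Subset S = {W3}
Neighbors N(S) = {J1, J2, J3}

|N(S)| = 3, |S| = 1
Hall's condition: |N(S)| ≥ |S| is satisfied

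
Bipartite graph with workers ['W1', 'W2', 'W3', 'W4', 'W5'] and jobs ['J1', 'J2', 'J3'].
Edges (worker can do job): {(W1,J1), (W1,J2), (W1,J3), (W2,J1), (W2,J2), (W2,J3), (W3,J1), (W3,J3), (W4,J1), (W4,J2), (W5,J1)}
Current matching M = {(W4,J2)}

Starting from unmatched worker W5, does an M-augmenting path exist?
Yes: W5 → J1

An M-augmenting path alternates non-matching / matching edges, starting and ending at unmatched vertices.
Path: W5 → J1
(J1 is unmatched in M, so the path is augmenting.)
Flipping edges along this path would increase |M| from 1 to 2.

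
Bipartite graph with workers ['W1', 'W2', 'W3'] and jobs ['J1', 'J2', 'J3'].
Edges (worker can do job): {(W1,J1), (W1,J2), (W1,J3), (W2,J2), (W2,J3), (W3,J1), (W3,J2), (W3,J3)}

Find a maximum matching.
Matching: {(W1,J2), (W2,J3), (W3,J1)}

Maximum matching (size 3):
  W1 → J2
  W2 → J3
  W3 → J1

Each worker is assigned to at most one job, and each job to at most one worker.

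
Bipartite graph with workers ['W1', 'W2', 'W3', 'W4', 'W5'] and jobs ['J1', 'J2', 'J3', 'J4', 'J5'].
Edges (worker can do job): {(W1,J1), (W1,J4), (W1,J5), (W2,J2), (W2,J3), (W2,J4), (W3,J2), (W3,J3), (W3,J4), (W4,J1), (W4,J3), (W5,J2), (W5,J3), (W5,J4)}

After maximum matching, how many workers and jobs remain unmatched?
Unmatched: 0 workers, 0 jobs

Maximum matching size: 5
Workers: 5 total, 5 matched, 0 unmatched
Jobs: 5 total, 5 matched, 0 unmatched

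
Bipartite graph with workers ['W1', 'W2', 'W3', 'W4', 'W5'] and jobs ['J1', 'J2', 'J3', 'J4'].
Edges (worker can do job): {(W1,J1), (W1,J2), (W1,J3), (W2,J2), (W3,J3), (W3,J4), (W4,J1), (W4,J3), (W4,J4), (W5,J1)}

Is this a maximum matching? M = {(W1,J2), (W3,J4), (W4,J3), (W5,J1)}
Yes, size 4 is maximum

Proposed matching has size 4.
Maximum matching size for this graph: 4.

This is a maximum matching.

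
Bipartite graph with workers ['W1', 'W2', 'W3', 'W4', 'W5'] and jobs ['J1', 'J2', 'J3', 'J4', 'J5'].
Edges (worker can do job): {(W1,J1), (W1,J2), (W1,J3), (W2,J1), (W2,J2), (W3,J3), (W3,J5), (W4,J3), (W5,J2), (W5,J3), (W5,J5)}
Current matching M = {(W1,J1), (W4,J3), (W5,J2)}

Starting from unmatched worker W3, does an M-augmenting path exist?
Yes: W3 → J5

An M-augmenting path alternates non-matching / matching edges, starting and ending at unmatched vertices.
Path: W3 → J5
(J5 is unmatched in M, so the path is augmenting.)
Flipping edges along this path would increase |M| from 3 to 4.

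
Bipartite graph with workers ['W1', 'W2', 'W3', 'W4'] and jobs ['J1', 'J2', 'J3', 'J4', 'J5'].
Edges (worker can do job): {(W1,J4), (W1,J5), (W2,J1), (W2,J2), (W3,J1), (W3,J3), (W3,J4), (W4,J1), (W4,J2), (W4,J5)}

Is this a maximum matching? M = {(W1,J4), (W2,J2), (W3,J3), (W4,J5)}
Yes, size 4 is maximum

Proposed matching has size 4.
Maximum matching size for this graph: 4.

This is a maximum matching.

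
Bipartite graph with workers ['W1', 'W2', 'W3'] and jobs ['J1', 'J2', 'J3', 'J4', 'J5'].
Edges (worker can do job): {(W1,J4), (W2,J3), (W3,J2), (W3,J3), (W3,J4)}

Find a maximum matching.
Matching: {(W1,J4), (W2,J3), (W3,J2)}

Maximum matching (size 3):
  W1 → J4
  W2 → J3
  W3 → J2

Each worker is assigned to at most one job, and each job to at most one worker.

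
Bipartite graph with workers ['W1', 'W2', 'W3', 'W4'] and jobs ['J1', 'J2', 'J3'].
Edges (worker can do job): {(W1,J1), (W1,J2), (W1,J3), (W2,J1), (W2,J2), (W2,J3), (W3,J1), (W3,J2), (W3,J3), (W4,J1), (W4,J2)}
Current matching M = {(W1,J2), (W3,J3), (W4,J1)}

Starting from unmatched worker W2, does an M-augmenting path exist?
No augmenting path from W2

Alternating search from W2 reaches jobs: {J1, J2, J3}.
Every reachable job is already matched in M, and following those matched edges back to workers exposes no further unvisited jobs.
No M-augmenting path from W2 exists.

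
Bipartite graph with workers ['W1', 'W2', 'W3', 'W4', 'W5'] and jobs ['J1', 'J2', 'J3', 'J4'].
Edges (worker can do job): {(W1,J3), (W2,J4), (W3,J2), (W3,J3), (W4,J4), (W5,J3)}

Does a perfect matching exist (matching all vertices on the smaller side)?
No, maximum matching has size 3 < 4

Maximum matching has size 3, need 4 for perfect matching.
Unmatched workers: ['W1', 'W2']
Unmatched jobs: ['J1']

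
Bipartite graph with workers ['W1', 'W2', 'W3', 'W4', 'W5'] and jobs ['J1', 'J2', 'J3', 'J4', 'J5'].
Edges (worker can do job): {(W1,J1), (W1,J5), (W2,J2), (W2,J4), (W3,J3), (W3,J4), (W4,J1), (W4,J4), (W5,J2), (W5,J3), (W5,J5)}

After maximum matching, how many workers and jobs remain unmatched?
Unmatched: 0 workers, 0 jobs

Maximum matching size: 5
Workers: 5 total, 5 matched, 0 unmatched
Jobs: 5 total, 5 matched, 0 unmatched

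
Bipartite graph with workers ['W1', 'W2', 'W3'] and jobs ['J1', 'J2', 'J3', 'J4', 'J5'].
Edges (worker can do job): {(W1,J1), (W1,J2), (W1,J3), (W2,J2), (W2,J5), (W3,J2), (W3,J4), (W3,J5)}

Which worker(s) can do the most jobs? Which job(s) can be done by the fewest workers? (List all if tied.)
Most versatile: W1, W3 (3 jobs); Least covered: J1, J3, J4 (1 workers)

Worker degrees (jobs they can do): W1:3, W2:2, W3:3
Job degrees (workers who can do it): J1:1, J2:3, J3:1, J4:1, J5:2

Maximum worker degree is 3, achieved by: W1, W3
Minimum job degree is 1, achieved by: J1, J3, J4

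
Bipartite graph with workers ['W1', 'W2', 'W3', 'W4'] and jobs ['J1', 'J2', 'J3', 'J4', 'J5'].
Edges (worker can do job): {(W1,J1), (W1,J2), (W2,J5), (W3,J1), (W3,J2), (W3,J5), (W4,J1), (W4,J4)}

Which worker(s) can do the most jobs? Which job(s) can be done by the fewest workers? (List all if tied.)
Most versatile: W3 (3 jobs); Least covered: J3 (0 workers)

Worker degrees (jobs they can do): W1:2, W2:1, W3:3, W4:2
Job degrees (workers who can do it): J1:3, J2:2, J3:0, J4:1, J5:2

Maximum worker degree is 3, achieved by: W3
Minimum job degree is 0, achieved by: J3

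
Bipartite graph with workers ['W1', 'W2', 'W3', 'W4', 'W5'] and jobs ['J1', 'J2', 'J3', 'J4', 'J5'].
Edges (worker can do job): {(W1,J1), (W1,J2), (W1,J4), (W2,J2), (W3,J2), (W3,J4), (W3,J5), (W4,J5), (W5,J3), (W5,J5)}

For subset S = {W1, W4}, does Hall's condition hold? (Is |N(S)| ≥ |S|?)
Yes: |N(S)| = 4, |S| = 2

Subset S = {W1, W4}
Neighbors N(S) = {J1, J2, J4, J5}

|N(S)| = 4, |S| = 2
Hall's condition: |N(S)| ≥ |S| is satisfied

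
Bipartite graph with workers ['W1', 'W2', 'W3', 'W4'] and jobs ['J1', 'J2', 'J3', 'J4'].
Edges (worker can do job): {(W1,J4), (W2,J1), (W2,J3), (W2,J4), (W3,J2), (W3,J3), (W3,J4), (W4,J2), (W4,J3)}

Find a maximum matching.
Matching: {(W1,J4), (W2,J1), (W3,J3), (W4,J2)}

Maximum matching (size 4):
  W1 → J4
  W2 → J1
  W3 → J3
  W4 → J2

Each worker is assigned to at most one job, and each job to at most one worker.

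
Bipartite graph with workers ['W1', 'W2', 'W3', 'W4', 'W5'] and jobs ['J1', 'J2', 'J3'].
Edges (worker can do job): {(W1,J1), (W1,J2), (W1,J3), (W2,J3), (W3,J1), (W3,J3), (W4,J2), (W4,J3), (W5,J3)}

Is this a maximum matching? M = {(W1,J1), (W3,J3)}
No, size 2 is not maximum

Proposed matching has size 2.
Maximum matching size for this graph: 3.

This is NOT maximum - can be improved to size 3.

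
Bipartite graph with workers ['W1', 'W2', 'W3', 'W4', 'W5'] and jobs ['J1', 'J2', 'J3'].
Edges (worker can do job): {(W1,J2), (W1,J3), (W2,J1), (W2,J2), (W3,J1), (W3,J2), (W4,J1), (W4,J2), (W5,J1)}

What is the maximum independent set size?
Maximum independent set = 5

By König's theorem:
- Min vertex cover = Max matching = 3
- Max independent set = Total vertices - Min vertex cover
- Max independent set = 8 - 3 = 5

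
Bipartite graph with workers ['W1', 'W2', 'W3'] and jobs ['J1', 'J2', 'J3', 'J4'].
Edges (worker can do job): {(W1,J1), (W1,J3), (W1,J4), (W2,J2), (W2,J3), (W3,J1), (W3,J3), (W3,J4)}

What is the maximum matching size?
Maximum matching size = 3

Maximum matching: {(W1,J3), (W2,J2), (W3,J1)}
Size: 3

This assigns 3 workers to 3 distinct jobs.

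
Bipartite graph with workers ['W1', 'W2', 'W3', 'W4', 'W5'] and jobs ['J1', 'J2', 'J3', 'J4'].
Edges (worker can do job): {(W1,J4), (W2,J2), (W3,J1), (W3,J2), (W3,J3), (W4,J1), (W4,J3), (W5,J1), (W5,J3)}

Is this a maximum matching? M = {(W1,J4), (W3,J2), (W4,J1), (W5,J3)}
Yes, size 4 is maximum

Proposed matching has size 4.
Maximum matching size for this graph: 4.

This is a maximum matching.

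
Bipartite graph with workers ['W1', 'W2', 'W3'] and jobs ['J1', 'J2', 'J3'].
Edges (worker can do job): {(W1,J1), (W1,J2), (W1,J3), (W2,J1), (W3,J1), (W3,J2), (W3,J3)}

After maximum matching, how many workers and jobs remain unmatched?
Unmatched: 0 workers, 0 jobs

Maximum matching size: 3
Workers: 3 total, 3 matched, 0 unmatched
Jobs: 3 total, 3 matched, 0 unmatched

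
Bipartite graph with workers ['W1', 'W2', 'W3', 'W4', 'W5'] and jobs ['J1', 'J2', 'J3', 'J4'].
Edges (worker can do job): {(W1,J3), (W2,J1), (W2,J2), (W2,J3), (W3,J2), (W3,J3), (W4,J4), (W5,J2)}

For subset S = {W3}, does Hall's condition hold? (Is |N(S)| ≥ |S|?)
Yes: |N(S)| = 2, |S| = 1

Subset S = {W3}
Neighbors N(S) = {J2, J3}

|N(S)| = 2, |S| = 1
Hall's condition: |N(S)| ≥ |S| is satisfied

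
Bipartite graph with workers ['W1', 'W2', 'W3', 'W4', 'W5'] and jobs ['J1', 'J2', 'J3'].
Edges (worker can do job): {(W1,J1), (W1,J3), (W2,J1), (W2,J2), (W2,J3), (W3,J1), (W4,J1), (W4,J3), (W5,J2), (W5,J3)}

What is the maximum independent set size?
Maximum independent set = 5

By König's theorem:
- Min vertex cover = Max matching = 3
- Max independent set = Total vertices - Min vertex cover
- Max independent set = 8 - 3 = 5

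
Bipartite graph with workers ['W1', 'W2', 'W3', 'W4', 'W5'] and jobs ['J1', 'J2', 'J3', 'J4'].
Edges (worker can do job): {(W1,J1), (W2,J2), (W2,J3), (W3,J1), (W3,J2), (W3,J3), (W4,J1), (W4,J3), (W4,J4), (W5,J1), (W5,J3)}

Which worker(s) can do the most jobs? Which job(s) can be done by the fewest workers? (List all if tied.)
Most versatile: W3, W4 (3 jobs); Least covered: J4 (1 workers)

Worker degrees (jobs they can do): W1:1, W2:2, W3:3, W4:3, W5:2
Job degrees (workers who can do it): J1:4, J2:2, J3:4, J4:1

Maximum worker degree is 3, achieved by: W3, W4
Minimum job degree is 1, achieved by: J4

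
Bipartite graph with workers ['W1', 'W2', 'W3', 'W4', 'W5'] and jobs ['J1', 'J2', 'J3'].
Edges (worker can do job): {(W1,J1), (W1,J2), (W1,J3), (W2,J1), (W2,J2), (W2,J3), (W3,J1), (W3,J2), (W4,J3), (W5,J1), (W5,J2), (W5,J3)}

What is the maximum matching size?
Maximum matching size = 3

Maximum matching: {(W1,J1), (W3,J2), (W5,J3)}
Size: 3

This assigns 3 workers to 3 distinct jobs.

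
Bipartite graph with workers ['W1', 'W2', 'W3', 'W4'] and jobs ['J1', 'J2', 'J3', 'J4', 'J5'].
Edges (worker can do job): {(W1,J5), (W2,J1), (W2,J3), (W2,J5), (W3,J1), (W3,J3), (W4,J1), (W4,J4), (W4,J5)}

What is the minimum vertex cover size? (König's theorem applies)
Minimum vertex cover size = 4

By König's theorem: in bipartite graphs,
min vertex cover = max matching = 4

Maximum matching has size 4, so minimum vertex cover also has size 4.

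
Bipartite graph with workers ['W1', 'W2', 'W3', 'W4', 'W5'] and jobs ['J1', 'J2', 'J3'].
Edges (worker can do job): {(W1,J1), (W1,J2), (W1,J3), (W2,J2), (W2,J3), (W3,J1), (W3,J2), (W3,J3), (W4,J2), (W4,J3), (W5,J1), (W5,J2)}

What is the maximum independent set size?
Maximum independent set = 5

By König's theorem:
- Min vertex cover = Max matching = 3
- Max independent set = Total vertices - Min vertex cover
- Max independent set = 8 - 3 = 5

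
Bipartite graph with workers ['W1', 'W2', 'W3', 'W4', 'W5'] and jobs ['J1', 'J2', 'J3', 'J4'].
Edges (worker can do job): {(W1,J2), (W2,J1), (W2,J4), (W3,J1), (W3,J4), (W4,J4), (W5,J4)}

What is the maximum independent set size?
Maximum independent set = 6

By König's theorem:
- Min vertex cover = Max matching = 3
- Max independent set = Total vertices - Min vertex cover
- Max independent set = 9 - 3 = 6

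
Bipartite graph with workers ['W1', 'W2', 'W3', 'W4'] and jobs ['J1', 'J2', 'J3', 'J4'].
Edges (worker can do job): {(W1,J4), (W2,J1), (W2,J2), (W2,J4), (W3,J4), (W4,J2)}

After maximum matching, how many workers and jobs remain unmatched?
Unmatched: 1 workers, 1 jobs

Maximum matching size: 3
Workers: 4 total, 3 matched, 1 unmatched
Jobs: 4 total, 3 matched, 1 unmatched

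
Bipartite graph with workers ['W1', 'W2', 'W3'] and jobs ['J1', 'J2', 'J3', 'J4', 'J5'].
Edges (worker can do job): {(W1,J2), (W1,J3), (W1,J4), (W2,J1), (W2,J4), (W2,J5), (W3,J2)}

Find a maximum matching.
Matching: {(W1,J4), (W2,J1), (W3,J2)}

Maximum matching (size 3):
  W1 → J4
  W2 → J1
  W3 → J2

Each worker is assigned to at most one job, and each job to at most one worker.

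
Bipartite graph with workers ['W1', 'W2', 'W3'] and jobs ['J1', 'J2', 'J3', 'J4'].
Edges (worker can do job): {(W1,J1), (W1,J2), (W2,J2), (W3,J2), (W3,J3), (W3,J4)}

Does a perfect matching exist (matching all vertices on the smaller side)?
Yes, perfect matching exists (size 3)

Perfect matching: {(W1,J1), (W2,J2), (W3,J3)}
All 3 vertices on the smaller side are matched.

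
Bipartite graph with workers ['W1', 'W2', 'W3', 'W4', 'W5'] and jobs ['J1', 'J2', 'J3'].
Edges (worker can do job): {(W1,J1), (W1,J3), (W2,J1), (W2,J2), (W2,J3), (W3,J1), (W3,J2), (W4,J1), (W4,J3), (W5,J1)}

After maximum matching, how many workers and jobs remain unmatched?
Unmatched: 2 workers, 0 jobs

Maximum matching size: 3
Workers: 5 total, 3 matched, 2 unmatched
Jobs: 3 total, 3 matched, 0 unmatched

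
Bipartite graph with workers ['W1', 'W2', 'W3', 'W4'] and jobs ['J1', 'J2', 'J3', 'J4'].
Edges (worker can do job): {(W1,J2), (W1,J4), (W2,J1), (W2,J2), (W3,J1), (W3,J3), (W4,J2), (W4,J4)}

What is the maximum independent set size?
Maximum independent set = 4

By König's theorem:
- Min vertex cover = Max matching = 4
- Max independent set = Total vertices - Min vertex cover
- Max independent set = 8 - 4 = 4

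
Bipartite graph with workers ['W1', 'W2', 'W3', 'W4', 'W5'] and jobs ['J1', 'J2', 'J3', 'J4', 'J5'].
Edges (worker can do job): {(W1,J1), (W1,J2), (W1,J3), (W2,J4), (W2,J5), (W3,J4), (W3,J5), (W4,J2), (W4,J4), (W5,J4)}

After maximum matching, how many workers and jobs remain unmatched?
Unmatched: 1 workers, 1 jobs

Maximum matching size: 4
Workers: 5 total, 4 matched, 1 unmatched
Jobs: 5 total, 4 matched, 1 unmatched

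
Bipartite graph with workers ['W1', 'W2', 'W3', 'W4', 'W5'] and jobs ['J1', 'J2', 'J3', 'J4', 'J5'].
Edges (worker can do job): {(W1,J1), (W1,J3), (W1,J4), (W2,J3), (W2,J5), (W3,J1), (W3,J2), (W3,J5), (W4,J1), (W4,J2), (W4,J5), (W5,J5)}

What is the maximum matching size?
Maximum matching size = 5

Maximum matching: {(W1,J4), (W2,J3), (W3,J2), (W4,J1), (W5,J5)}
Size: 5

This assigns 5 workers to 5 distinct jobs.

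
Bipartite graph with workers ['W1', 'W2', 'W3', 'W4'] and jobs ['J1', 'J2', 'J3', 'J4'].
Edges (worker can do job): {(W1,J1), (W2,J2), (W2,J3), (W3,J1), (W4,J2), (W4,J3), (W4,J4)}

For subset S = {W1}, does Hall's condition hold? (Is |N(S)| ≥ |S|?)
Yes: |N(S)| = 1, |S| = 1

Subset S = {W1}
Neighbors N(S) = {J1}

|N(S)| = 1, |S| = 1
Hall's condition: |N(S)| ≥ |S| is satisfied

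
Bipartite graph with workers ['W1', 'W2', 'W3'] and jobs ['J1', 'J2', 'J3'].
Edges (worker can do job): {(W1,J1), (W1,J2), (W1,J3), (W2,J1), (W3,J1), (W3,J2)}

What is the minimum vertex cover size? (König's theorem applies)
Minimum vertex cover size = 3

By König's theorem: in bipartite graphs,
min vertex cover = max matching = 3

Maximum matching has size 3, so minimum vertex cover also has size 3.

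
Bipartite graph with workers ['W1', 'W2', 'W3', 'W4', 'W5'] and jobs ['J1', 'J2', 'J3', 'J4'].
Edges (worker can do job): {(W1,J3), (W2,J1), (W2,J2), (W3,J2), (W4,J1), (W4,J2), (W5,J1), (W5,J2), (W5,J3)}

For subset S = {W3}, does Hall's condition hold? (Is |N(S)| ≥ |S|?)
Yes: |N(S)| = 1, |S| = 1

Subset S = {W3}
Neighbors N(S) = {J2}

|N(S)| = 1, |S| = 1
Hall's condition: |N(S)| ≥ |S| is satisfied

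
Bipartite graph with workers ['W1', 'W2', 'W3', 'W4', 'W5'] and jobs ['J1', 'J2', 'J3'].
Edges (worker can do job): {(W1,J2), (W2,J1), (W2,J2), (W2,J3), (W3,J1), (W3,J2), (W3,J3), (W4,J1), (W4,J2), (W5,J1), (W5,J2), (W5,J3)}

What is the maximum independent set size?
Maximum independent set = 5

By König's theorem:
- Min vertex cover = Max matching = 3
- Max independent set = Total vertices - Min vertex cover
- Max independent set = 8 - 3 = 5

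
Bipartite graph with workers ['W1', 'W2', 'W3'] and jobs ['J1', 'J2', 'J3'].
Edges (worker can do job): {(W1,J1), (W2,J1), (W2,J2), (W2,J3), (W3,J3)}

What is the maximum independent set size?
Maximum independent set = 3

By König's theorem:
- Min vertex cover = Max matching = 3
- Max independent set = Total vertices - Min vertex cover
- Max independent set = 6 - 3 = 3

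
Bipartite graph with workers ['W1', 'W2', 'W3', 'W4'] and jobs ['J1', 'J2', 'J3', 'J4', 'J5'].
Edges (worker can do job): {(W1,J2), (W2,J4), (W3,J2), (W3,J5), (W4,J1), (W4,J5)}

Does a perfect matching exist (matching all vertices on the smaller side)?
Yes, perfect matching exists (size 4)

Perfect matching: {(W1,J2), (W2,J4), (W3,J5), (W4,J1)}
All 4 vertices on the smaller side are matched.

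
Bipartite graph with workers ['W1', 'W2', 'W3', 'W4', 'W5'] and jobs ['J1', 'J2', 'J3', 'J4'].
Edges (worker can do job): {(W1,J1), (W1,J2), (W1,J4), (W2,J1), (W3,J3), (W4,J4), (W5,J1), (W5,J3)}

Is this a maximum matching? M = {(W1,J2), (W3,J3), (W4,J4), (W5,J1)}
Yes, size 4 is maximum

Proposed matching has size 4.
Maximum matching size for this graph: 4.

This is a maximum matching.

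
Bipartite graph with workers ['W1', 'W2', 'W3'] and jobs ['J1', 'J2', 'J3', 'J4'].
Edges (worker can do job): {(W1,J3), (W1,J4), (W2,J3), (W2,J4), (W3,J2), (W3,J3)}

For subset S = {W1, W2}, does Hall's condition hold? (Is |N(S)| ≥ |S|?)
Yes: |N(S)| = 2, |S| = 2

Subset S = {W1, W2}
Neighbors N(S) = {J3, J4}

|N(S)| = 2, |S| = 2
Hall's condition: |N(S)| ≥ |S| is satisfied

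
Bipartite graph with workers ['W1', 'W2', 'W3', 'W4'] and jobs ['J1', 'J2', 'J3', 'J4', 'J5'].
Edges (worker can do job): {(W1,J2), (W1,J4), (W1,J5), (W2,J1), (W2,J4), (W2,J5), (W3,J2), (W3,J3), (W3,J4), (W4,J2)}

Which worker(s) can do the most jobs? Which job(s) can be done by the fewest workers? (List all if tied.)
Most versatile: W1, W2, W3 (3 jobs); Least covered: J1, J3 (1 workers)

Worker degrees (jobs they can do): W1:3, W2:3, W3:3, W4:1
Job degrees (workers who can do it): J1:1, J2:3, J3:1, J4:3, J5:2

Maximum worker degree is 3, achieved by: W1, W2, W3
Minimum job degree is 1, achieved by: J1, J3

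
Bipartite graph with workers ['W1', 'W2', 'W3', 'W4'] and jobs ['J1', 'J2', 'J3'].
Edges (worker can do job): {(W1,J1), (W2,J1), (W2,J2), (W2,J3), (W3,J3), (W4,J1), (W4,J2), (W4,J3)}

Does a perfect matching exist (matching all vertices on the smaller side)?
Yes, perfect matching exists (size 3)

Perfect matching: {(W1,J1), (W2,J2), (W4,J3)}
All 3 vertices on the smaller side are matched.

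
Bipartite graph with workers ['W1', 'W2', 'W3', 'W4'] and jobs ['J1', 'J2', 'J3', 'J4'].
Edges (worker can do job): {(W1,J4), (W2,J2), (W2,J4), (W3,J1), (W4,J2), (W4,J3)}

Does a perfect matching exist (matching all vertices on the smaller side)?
Yes, perfect matching exists (size 4)

Perfect matching: {(W1,J4), (W2,J2), (W3,J1), (W4,J3)}
All 4 vertices on the smaller side are matched.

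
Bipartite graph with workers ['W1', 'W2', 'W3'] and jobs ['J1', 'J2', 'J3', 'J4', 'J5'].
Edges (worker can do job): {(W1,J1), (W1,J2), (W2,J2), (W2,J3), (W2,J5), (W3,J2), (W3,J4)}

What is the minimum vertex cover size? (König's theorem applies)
Minimum vertex cover size = 3

By König's theorem: in bipartite graphs,
min vertex cover = max matching = 3

Maximum matching has size 3, so minimum vertex cover also has size 3.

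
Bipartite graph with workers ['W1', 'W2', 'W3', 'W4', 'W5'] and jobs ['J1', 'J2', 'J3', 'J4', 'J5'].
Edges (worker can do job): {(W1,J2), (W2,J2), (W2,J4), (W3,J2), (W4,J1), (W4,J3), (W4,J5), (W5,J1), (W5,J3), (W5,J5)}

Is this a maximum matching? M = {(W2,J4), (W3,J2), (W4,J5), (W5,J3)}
Yes, size 4 is maximum

Proposed matching has size 4.
Maximum matching size for this graph: 4.

This is a maximum matching.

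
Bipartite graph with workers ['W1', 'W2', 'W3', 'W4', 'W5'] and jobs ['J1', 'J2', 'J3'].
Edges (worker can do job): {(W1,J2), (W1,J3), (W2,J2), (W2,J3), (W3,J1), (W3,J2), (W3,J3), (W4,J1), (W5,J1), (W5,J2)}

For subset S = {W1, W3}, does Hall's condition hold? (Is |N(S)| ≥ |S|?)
Yes: |N(S)| = 3, |S| = 2

Subset S = {W1, W3}
Neighbors N(S) = {J1, J2, J3}

|N(S)| = 3, |S| = 2
Hall's condition: |N(S)| ≥ |S| is satisfied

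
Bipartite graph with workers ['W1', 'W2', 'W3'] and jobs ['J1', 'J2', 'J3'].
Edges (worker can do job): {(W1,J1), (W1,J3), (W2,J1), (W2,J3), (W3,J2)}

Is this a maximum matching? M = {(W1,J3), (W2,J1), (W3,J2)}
Yes, size 3 is maximum

Proposed matching has size 3.
Maximum matching size for this graph: 3.

This is a maximum matching.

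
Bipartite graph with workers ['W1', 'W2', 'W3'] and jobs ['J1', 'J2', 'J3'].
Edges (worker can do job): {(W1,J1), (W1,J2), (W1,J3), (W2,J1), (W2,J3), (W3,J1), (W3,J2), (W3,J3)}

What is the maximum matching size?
Maximum matching size = 3

Maximum matching: {(W1,J1), (W2,J3), (W3,J2)}
Size: 3

This assigns 3 workers to 3 distinct jobs.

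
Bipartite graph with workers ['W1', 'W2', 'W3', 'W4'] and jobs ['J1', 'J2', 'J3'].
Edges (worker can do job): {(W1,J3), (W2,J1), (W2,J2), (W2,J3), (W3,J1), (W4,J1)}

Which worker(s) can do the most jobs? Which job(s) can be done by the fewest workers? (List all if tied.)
Most versatile: W2 (3 jobs); Least covered: J2 (1 workers)

Worker degrees (jobs they can do): W1:1, W2:3, W3:1, W4:1
Job degrees (workers who can do it): J1:3, J2:1, J3:2

Maximum worker degree is 3, achieved by: W2
Minimum job degree is 1, achieved by: J2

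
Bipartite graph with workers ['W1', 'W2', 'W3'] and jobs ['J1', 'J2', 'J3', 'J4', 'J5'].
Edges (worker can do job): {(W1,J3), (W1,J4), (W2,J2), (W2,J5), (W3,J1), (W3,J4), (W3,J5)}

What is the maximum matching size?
Maximum matching size = 3

Maximum matching: {(W1,J4), (W2,J2), (W3,J5)}
Size: 3

This assigns 3 workers to 3 distinct jobs.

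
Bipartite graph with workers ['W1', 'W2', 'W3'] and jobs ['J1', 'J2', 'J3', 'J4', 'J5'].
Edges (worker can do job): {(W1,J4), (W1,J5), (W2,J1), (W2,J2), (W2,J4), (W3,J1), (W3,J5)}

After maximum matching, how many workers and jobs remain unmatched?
Unmatched: 0 workers, 2 jobs

Maximum matching size: 3
Workers: 3 total, 3 matched, 0 unmatched
Jobs: 5 total, 3 matched, 2 unmatched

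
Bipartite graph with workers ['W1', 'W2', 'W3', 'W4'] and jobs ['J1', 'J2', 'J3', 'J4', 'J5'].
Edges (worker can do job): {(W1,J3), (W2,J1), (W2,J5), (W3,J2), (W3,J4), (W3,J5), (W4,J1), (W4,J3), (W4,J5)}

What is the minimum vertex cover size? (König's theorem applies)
Minimum vertex cover size = 4

By König's theorem: in bipartite graphs,
min vertex cover = max matching = 4

Maximum matching has size 4, so minimum vertex cover also has size 4.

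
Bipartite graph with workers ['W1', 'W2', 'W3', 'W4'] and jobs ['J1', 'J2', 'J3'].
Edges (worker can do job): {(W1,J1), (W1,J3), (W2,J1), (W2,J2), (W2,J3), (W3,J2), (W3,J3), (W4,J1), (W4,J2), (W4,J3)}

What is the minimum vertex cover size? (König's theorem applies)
Minimum vertex cover size = 3

By König's theorem: in bipartite graphs,
min vertex cover = max matching = 3

Maximum matching has size 3, so minimum vertex cover also has size 3.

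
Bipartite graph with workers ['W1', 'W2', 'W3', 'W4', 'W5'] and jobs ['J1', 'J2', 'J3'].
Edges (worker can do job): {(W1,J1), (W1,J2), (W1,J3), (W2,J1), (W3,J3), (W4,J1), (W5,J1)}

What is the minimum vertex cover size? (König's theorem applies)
Minimum vertex cover size = 3

By König's theorem: in bipartite graphs,
min vertex cover = max matching = 3

Maximum matching has size 3, so minimum vertex cover also has size 3.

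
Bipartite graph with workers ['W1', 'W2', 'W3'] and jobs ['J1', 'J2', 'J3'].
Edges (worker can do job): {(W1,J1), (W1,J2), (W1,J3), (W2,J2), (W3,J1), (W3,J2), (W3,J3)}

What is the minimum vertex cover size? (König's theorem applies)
Minimum vertex cover size = 3

By König's theorem: in bipartite graphs,
min vertex cover = max matching = 3

Maximum matching has size 3, so minimum vertex cover also has size 3.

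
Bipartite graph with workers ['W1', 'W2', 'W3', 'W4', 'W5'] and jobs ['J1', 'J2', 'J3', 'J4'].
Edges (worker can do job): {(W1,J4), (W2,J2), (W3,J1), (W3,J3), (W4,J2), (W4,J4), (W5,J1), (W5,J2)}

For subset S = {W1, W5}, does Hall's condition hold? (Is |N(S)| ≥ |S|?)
Yes: |N(S)| = 3, |S| = 2

Subset S = {W1, W5}
Neighbors N(S) = {J1, J2, J4}

|N(S)| = 3, |S| = 2
Hall's condition: |N(S)| ≥ |S| is satisfied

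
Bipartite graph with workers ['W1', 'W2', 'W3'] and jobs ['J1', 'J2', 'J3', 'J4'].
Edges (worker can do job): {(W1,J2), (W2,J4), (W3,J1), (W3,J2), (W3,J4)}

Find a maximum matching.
Matching: {(W1,J2), (W2,J4), (W3,J1)}

Maximum matching (size 3):
  W1 → J2
  W2 → J4
  W3 → J1

Each worker is assigned to at most one job, and each job to at most one worker.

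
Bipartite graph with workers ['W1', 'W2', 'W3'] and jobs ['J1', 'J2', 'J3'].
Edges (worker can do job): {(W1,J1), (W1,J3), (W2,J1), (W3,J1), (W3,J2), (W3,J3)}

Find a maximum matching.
Matching: {(W1,J3), (W2,J1), (W3,J2)}

Maximum matching (size 3):
  W1 → J3
  W2 → J1
  W3 → J2

Each worker is assigned to at most one job, and each job to at most one worker.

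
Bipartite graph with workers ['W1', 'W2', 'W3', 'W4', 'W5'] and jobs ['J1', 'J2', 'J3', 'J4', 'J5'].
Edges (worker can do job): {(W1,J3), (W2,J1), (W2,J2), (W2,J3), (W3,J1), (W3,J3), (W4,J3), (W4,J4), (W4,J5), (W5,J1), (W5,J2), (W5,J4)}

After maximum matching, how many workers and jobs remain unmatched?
Unmatched: 0 workers, 0 jobs

Maximum matching size: 5
Workers: 5 total, 5 matched, 0 unmatched
Jobs: 5 total, 5 matched, 0 unmatched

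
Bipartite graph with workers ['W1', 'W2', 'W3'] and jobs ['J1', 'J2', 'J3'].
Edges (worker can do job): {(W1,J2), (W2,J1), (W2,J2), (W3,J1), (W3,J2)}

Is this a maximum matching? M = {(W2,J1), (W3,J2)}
Yes, size 2 is maximum

Proposed matching has size 2.
Maximum matching size for this graph: 2.

This is a maximum matching.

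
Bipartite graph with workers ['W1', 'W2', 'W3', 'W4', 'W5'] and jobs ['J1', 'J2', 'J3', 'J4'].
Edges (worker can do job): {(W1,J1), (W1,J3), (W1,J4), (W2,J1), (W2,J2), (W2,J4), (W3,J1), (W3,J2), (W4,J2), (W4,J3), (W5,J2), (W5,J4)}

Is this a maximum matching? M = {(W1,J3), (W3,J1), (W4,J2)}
No, size 3 is not maximum

Proposed matching has size 3.
Maximum matching size for this graph: 4.

This is NOT maximum - can be improved to size 4.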